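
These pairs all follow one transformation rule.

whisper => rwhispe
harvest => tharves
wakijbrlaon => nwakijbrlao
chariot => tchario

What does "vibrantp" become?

The transformation: move the last character to the front.
For "vibrantp" the result is "pvibrant".

pvibrant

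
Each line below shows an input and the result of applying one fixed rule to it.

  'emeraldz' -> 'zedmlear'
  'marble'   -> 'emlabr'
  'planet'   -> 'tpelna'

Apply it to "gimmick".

The pattern: reverse the string, then take characters alternately from the front and the back (1st, last, 2nd, 2nd-last, ...).
For "gimmick", step one produces "kcimmig"; step two turns that into "kgciimm".

kgciimm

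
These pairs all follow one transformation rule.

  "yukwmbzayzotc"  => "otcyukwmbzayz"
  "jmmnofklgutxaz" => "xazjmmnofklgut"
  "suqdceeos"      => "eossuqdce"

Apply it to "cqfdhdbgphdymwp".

Looking at the pairs, the operation is to move the last 3 characters to the front (rotate right by 3).
On "cqfdhdbgphdymwp" that produces "mwpcqfdhdbgphdy".

mwpcqfdhdbgphdy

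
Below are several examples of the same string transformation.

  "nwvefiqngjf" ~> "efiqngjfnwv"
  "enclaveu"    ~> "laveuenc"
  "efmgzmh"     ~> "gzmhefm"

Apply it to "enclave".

laveenc

The rule is to move the first 3 characters to the end (rotate left by 3).
Doing the same to "enclave": "laveenc".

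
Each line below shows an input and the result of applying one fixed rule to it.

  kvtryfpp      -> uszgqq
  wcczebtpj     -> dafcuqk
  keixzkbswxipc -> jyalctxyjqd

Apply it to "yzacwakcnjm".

The rule is to shift every letter 1 place forward in the alphabet (wrapping around), then delete the first 2 characters.
On "yzacwakcnjm": the first step gives "zabdxbldokn", and the second then gives "bdxbldokn".

bdxbldokn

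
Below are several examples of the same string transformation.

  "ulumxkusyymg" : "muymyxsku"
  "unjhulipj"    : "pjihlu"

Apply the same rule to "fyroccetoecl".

creooctce

In each case the input is transformed by: take characters alternately from the front and the back (1st, last, 2nd, 2nd-last, ...), then delete the first 3 characters.
Starting from "fyroccetoecl": after the first operation, "flycreooctce"; after the second, "creooctce".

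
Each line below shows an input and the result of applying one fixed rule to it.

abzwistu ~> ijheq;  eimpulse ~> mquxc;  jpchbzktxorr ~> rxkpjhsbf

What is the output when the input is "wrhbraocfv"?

ezpjziw

The transformation: delete the last 3 characters, then shift every letter 8 places forward in the alphabet (wrapping around).
For "wrhbraocfv", step one produces "wrhbrao"; step two turns that into "ezpjziw".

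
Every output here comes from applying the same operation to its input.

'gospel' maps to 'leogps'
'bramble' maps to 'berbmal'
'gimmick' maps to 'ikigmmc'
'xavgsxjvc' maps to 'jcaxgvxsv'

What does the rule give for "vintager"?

What's happening: swap each adjacent pair of characters (1↔2, 3↔4, ...), then move the last 2 characters to the front (rotate right by 2).
Starting from "vintager": after the first operation, "ivtngare"; after the second, "reivtnga".

reivtnga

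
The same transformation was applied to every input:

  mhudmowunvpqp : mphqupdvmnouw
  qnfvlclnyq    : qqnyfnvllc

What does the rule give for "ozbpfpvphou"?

Each output is the input with this applied: take characters alternately from the front and the back (1st, last, 2nd, 2nd-last, ...).
Doing the same to "ozbpfpvphou": "ouzobhppfvp".

ouzobhppfvp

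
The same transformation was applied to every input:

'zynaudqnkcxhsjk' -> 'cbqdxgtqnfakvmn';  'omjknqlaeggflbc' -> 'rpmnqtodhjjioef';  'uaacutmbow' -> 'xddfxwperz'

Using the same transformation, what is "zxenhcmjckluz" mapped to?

The transformation: shift every letter 3 places forward in the alphabet (wrapping around).
Doing the same to "zxenhcmjckluz": "cahqkfpmfnoxc".

cahqkfpmfnoxc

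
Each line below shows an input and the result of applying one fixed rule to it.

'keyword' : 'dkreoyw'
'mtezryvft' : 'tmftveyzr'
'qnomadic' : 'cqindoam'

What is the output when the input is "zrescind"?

In each case the input is transformed by: take characters alternately from the front and the back (1st, last, 2nd, 2nd-last, ...), then swap each adjacent pair of characters (1↔2, 3↔4, ...).
On "zrescind" that produces "dznriecs".
(Check on "keyword": → "kderyow" → "dkreoyw" ✓)

dznriecs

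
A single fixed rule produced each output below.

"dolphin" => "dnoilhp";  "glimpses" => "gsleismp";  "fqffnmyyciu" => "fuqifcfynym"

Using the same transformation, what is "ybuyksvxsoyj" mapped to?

Each output is the input with this applied: take characters alternately from the front and the back (1st, last, 2nd, 2nd-last, ...).
On "ybuyksvxsoyj" that produces "yjbyuoyskxsv".

yjbyuoyskxsv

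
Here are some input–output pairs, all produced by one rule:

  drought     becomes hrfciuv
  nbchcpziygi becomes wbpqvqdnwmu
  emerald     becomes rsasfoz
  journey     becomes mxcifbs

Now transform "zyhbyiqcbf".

tnmvpmweqp

In each case the input is transformed by: shift every letter 12 places backward in the alphabet (wrapping around), then move the last character to the front.
"zyhbyiqcbf" → "tnmvpmweqp".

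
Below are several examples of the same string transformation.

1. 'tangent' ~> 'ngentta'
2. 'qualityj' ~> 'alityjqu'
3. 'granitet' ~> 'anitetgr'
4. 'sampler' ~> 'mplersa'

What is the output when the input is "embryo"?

The rule is to move the first 2 characters to the end (rotate left by 2).
Applying that to "embryo" gives "bryoem".

bryoem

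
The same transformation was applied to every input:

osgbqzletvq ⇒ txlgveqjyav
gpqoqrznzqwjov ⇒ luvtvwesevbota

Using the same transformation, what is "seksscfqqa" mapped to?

The rule is to shift every letter 5 places forward in the alphabet (wrapping around).
Applying that to "seksscfqqa" gives "xjpxxhkvvf".

xjpxxhkvvf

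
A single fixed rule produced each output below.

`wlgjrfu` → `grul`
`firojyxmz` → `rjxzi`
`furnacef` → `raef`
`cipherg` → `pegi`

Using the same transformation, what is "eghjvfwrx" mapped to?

hvwxg

The pattern: move the first 2 characters to the end (rotate left by 2), then keep every other character starting from the first (positions 1st, 3rd, 5th, ...).
Applying both steps to "eghjvfwrx": "hjvfwrxeg", then "hvwxg".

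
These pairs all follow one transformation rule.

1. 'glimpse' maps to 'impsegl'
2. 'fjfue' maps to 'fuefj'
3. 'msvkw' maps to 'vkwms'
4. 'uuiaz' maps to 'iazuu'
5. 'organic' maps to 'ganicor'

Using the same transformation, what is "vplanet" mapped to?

lanetvp

In each case the input is transformed by: move the first 2 characters to the end (rotate left by 2).
So "vplanet" becomes "lanetvp".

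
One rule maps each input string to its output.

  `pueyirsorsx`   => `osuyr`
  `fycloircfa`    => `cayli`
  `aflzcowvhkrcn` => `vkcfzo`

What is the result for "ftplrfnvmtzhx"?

Rule — keep every other character starting from the second (positions 2nd, 4th, 6th, ...), then move the first 3 characters to the end (rotate left by 3).
On "ftplrfnvmtzhx": the first step gives "tlfvth", and the second then gives "vthtlf".

vthtlf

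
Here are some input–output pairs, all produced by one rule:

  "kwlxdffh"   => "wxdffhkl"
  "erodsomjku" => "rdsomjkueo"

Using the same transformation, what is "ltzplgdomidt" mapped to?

The rule is to move the first 2 characters to the end (rotate left by 2), then swap the first and last characters.
Working it through for "ltzplgdomidt": intermediate "zplgdomidtlt", final "tplgdomidtlz".

tplgdomidtlz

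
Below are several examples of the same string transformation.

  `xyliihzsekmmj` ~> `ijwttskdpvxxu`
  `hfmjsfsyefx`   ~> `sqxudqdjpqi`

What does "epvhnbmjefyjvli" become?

pagsymxupqjugwt

Each output is the input with this applied: shift every letter 11 places forward in the alphabet (wrapping around).
"epvhnbmjefyjvli" → "pagsymxupqjugwt".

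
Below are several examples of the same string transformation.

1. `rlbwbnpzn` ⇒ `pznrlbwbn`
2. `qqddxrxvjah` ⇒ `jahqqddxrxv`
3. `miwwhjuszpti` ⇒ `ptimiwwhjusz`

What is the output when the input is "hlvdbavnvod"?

vodhlvdbavn

The transformation: move the last 3 characters to the front (rotate right by 3).
So "hlvdbavnvod" becomes "vodhlvdbavn".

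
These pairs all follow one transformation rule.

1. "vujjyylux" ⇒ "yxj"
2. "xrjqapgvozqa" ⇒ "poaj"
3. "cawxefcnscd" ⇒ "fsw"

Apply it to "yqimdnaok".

Looking at the pairs, the operation is to keep one character in every 3, starting at position 3 (positions 3rd, 6th, 9th, ...), then move the first character to the end.
For "yqimdnaok" the result is "nki".

nki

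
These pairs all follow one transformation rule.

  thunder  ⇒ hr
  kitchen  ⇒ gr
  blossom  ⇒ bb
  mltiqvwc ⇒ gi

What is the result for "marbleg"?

er

Looking at the pairs, the operation is to shift every letter 13 places forward in the alphabet (wrapping around) — i.e. ROT13, then keep one character in every 3, starting at position 3 (positions 3rd, 6th, 9th, ...).
For "marbleg", step one produces "zneoyrt"; step two turns that into "er".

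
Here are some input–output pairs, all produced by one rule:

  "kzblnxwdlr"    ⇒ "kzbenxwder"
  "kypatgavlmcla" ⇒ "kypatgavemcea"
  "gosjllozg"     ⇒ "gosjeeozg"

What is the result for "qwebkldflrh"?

Rule — replace every "l" with "e".
Applying that to "qwebkldflrh" gives "qwebkedferh".

qwebkedferh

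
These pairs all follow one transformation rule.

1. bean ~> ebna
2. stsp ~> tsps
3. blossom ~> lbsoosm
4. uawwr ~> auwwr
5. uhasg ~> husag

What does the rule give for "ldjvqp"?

Each output is the input with this applied: swap each adjacent pair of characters (1↔2, 3↔4, ...).
For "ldjvqp" the result is "dlvjpq".

dlvjpq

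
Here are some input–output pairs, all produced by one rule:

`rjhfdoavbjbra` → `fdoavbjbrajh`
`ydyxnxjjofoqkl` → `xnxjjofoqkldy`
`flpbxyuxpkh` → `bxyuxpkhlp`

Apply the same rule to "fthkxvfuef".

kxvfuefth

Each output is the input with this applied: delete the first character, then move the first 2 characters to the end (rotate left by 2).
"fthkxvfuef" → "thkxvfuef" → "kxvfuefth".
(Check on "ydyxnxjjofoqkl": → "dyxnxjjofoqkl" → "xnxjjofoqkldy" ✓)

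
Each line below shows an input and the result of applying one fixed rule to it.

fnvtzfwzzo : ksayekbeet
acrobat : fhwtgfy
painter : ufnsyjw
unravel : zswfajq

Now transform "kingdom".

pnslitr

What's happening: shift every letter 5 places forward in the alphabet (wrapping around).
Doing the same to "kingdom": "pnslitr".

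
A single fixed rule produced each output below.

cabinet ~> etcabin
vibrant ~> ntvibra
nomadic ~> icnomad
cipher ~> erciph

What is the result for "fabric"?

icfabr

The pattern: move the last 2 characters to the front (rotate right by 2).
So "fabric" becomes "icfabr".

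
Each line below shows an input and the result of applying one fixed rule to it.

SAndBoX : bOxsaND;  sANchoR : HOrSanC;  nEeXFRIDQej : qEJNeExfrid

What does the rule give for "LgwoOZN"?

In each case the input is transformed by: move the last 3 characters to the front (rotate right by 3), then flip the case of every letter.
On "LgwoOZN" that produces "oznlGWO".

oznlGWO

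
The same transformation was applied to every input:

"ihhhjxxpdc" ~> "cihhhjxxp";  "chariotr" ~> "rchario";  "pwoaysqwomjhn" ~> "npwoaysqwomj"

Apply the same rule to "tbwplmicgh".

Looking at the pairs, the operation is to move the last character to the front, then delete the last character.
On "tbwplmicgh": the first step gives "htbwplmicg", and the second then gives "htbwplmic".

htbwplmic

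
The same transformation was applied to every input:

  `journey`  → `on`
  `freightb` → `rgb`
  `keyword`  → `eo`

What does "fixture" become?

iu

Looking at the pairs, the operation is to keep one character in every 3, starting at position 2 (positions 2nd, 5th, 8th, ...).
So "fixture" becomes "iu".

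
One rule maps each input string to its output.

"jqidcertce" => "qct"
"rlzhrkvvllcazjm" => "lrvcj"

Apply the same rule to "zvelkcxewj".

vke

Each output is the input with this applied: keep one character in every 3, starting at position 2 (positions 2nd, 5th, 8th, ...).
On "zvelkcxewj" that produces "vke".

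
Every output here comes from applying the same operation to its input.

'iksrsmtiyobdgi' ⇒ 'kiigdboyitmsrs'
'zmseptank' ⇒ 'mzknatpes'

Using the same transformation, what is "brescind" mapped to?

rbdnicse

Each output is the input with this applied: move the first 2 characters to the end (rotate left by 2), then reverse the string.
"brescind" → "rbdnicse".
(Check on "iksrsmtiyobdgi": → "srsmtiyobdgiik" → "kiigdboyitmsrs" ✓)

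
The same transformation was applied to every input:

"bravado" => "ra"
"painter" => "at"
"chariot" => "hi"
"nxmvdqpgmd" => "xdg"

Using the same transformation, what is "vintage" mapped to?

The rule is to keep one character in every 3, starting at position 2 (positions 2nd, 5th, 8th, ...).
"vintage" → "ia".

ia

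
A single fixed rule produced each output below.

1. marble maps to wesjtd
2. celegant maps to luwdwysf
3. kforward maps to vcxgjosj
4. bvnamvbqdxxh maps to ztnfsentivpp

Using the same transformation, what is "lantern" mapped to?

fdsflwj

The rule is to move the last character to the front, then shift every letter 8 places backward in the alphabet (wrapping around).
Starting from "lantern": after the first operation, "nlanter"; after the second, "fdsflwj".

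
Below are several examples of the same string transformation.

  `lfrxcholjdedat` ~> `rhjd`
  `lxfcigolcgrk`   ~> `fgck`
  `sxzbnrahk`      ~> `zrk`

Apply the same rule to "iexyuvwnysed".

xvyd

The rule is to keep one character in every 3, starting at position 3 (positions 3rd, 6th, 9th, ...).
Applying that to "iexyuvwnysed" gives "xvyd".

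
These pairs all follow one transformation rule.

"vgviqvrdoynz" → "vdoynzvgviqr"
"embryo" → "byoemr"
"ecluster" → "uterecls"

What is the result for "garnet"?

retgan

The pattern: swap the front and back halves of the string, then swap the first and last characters.
For "garnet", step one produces "netgar"; step two turns that into "retgan".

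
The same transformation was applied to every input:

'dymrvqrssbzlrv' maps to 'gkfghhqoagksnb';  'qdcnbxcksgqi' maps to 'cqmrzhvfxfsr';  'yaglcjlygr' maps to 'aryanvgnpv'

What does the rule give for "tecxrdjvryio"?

mgsykgnxditr

The rule is to shift every letter 11 places backward in the alphabet (wrapping around), then move the first 3 characters to the end (rotate left by 3).
For "tecxrdjvryio", step one produces "itrmgsykgnxd"; step two turns that into "mgsykgnxditr".
(Check on "yaglcjlygr": → "npvaryanvg" → "aryanvgnpv" ✓)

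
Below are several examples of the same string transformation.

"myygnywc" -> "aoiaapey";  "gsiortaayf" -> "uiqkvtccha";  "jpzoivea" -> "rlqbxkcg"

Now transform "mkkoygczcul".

Rule — shift every letter 2 places forward in the alphabet (wrapping around), then swap each adjacent pair of characters (1↔2, 3↔4, ...).
For "mkkoygczcul", step one produces "ommqaiebewn"; step two turns that into "moqmiabewen".

moqmiabewen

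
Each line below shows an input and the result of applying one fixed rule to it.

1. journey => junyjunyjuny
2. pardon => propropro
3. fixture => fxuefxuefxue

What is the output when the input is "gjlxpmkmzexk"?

glpkzxglpkzxglpkzx

What's happening: keep every other character starting from the first (positions 1st, 3rd, 5th, ...), then write the whole string 3 times in a row.
For "gjlxpmkmzexk", step one produces "glpkzx"; step two turns that into "glpkzxglpkzxglpkzx".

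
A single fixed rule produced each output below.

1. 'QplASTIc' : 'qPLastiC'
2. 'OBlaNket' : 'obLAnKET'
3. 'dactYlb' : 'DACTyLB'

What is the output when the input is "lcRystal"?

Looking at the pairs, the operation is to flip the case of every letter.
Doing the same to "lcRystal": "LCrYSTAL".

LCrYSTAL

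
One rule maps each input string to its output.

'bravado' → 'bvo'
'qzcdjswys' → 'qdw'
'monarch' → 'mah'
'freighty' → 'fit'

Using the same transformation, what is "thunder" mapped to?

tnr

The rule is to keep one character in every 3, starting at position 1 (positions 1st, 4th, 7th, ...).
Doing the same to "thunder": "tnr".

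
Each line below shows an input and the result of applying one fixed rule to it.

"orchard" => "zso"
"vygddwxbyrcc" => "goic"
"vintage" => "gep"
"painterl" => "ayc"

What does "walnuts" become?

hyd

What's happening: shift every letter 11 places forward in the alphabet (wrapping around), then keep one character in every 3, starting at position 1 (positions 1st, 4th, 7th, ...).
Applying both steps to "walnuts": "hlwyfed", then "hyd".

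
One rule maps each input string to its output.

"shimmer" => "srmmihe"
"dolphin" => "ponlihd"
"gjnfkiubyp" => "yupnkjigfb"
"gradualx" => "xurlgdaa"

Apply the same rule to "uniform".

What's happening: sort the characters into reverse alphabetical order.
"uniform" → "uronmif".

uronmif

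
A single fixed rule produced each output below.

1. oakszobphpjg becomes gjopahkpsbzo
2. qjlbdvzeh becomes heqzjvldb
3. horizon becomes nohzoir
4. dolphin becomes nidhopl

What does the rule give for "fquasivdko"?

Rule — move the last character to the front, then take characters alternately from the front and the back (1st, last, 2nd, 2nd-last, ...).
Starting from "fquasivdko": after the first operation, "ofquasivdk"; after the second, "okfdqvuias".

okfdqvuias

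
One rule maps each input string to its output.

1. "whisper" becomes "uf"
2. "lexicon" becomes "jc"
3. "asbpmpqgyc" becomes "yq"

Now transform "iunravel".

Each output is the input with this applied: shift every letter 2 places backward in the alphabet (wrapping around), then keep only the first 2 characters.
On "iunravel": the first step gives "gslpytcj", and the second then gives "gs".
(Check on "asbpmpqgyc": → "yqznknoewa" → "yq" ✓)

gs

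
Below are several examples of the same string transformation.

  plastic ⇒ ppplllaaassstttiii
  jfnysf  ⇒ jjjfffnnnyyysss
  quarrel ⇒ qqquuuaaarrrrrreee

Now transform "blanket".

Looking at the pairs, the operation is to repeat every character 3 times, then delete the last 3 characters.
On "blanket": the first step gives "bbblllaaannnkkkeeettt", and the second then gives "bbblllaaannnkkkeee".

bbblllaaannnkkkeee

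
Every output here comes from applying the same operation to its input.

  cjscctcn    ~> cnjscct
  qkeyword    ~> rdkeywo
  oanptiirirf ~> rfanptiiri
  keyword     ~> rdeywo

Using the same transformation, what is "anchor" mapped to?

ornch

The pattern: delete the first character, then move the last 2 characters to the front (rotate right by 2).
For "anchor", step one produces "nchor"; step two turns that into "ornch".
(Check on "cjscctcn": → "jscctcn" → "cnjscct" ✓)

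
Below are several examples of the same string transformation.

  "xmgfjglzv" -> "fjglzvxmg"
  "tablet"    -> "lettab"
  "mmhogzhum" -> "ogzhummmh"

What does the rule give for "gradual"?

The rule is to move the first 3 characters to the end (rotate left by 3).
For "gradual" the result is "dualgra".

dualgra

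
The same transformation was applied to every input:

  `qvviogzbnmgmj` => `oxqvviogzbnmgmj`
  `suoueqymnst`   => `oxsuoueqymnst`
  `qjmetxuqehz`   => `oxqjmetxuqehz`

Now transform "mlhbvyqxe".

The transformation: prepend "ox".
Doing the same to "mlhbvyqxe": "oxmlhbvyqxe".

oxmlhbvyqxe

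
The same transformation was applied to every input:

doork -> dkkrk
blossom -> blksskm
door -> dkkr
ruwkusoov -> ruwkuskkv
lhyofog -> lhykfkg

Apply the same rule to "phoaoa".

phkaka

The transformation: replace every "o" with "k".
Applying that to "phoaoa" gives "phkaka".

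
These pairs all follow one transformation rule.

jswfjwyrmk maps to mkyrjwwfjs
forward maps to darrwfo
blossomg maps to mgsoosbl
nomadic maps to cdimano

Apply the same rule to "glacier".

rieacgl

Rule — swap each adjacent pair of characters (1↔2, 3↔4, ...), then reverse the string.
Applying both steps to "glacier": "lgcaeir", then "rieacgl".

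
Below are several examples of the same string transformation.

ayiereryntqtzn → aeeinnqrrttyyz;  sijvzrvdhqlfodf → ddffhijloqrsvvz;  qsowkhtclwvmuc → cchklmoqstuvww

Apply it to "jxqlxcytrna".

The transformation: sort the characters into alphabetical order.
"jxqlxcytrna" → "acjlnqrtxxy".

acjlnqrtxxy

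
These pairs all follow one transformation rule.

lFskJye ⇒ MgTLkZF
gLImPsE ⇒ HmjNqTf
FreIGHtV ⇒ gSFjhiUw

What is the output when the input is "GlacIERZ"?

What's happening: flip the case of every letter, then shift every letter 1 place forward in the alphabet (wrapping around).
Applying that to "GlacIERZ" gives "hMBDjfsa".
(Check on "FreIGHtV": → "fREighTv" → "gSFjhiUw" ✓)

hMBDjfsa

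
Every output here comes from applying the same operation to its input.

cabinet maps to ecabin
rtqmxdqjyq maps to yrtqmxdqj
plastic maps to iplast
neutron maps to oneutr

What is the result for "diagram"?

adiagr

Rule — delete the last character, then move the last character to the front.
On "diagram": the first step gives "diagra", and the second then gives "adiagr".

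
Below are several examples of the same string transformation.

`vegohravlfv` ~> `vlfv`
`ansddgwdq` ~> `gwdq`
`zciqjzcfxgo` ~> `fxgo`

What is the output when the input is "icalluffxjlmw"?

jlmw

Each output is the input with this applied: keep only the last 4 characters.
On "icalluffxjlmw" that produces "jlmw".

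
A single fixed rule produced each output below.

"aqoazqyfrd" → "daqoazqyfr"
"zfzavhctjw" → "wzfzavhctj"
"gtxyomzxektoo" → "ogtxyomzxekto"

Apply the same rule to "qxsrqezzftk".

kqxsrqezzft

What's happening: move the last character to the front.
So "qxsrqezzftk" becomes "kqxsrqezzft".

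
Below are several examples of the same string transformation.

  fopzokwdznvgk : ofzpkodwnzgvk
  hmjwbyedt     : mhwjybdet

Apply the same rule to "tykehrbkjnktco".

The rule is to swap each adjacent pair of characters (1↔2, 3↔4, ...).
For "tykehrbkjnktco" the result is "ytekrhkbnjtkoc".

ytekrhkbnjtkoc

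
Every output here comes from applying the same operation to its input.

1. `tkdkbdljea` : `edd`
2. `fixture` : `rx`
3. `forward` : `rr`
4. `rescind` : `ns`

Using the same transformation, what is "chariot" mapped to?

oa

In each case the input is transformed by: reverse the string, then keep one character in every 3, starting at position 2 (positions 2nd, 5th, 8th, ...).
Working it through for "chariot": intermediate "toirahc", final "oa".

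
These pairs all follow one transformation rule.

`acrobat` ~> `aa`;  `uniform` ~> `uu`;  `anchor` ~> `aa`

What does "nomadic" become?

nn

The transformation: double every character, then keep only the first 2 characters.
For "nomadic", step one produces "nnoommaaddiicc"; step two turns that into "nn".
(Check on "acrobat": → "aaccrroobbaatt" → "aa" ✓)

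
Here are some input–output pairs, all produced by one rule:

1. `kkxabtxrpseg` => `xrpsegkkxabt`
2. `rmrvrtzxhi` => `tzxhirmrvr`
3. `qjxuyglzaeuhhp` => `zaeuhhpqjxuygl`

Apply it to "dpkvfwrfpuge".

The transformation: swap the front and back halves of the string.
On "dpkvfwrfpuge" that produces "rfpugedpkvfw".

rfpugedpkvfw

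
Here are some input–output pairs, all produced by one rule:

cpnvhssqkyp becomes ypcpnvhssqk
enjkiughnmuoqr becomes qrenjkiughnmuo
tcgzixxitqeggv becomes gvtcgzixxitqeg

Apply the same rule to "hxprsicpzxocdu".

duhxprsicpzxoc

The transformation: move the last 2 characters to the front (rotate right by 2).
Doing the same to "hxprsicpzxocdu": "duhxprsicpzxoc".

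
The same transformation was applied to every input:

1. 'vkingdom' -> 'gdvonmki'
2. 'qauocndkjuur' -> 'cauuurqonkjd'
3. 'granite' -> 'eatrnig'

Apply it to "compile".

Each output is the input with this applied: sort the characters into reverse alphabetical order, then move the last 2 characters to the front (rotate right by 2).
Applying both steps to "compile": "pomliec", then "ecpomli".

ecpomli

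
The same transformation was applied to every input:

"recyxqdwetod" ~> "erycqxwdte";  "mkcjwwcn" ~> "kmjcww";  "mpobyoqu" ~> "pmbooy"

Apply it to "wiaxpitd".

iwxaip

What's happening: delete the last 2 characters, then swap each adjacent pair of characters (1↔2, 3↔4, ...).
Applying both steps to "wiaxpitd": "wiaxpi", then "iwxaip".
(Check on "recyxqdwetod": → "recyxqdwet" → "erycqxwdte" ✓)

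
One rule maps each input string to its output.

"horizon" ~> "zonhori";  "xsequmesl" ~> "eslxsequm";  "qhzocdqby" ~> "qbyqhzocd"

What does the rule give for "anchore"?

Looking at the pairs, the operation is to move the last 3 characters to the front (rotate right by 3).
So "anchore" becomes "oreanch".

oreanch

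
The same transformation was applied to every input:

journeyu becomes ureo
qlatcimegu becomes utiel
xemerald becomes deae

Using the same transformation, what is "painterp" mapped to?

What's happening: keep every other character starting from the second (positions 2nd, 4th, 6th, ...), then swap the first and last characters.
Working it through for "painterp": intermediate "anep", final "pnea".

pnea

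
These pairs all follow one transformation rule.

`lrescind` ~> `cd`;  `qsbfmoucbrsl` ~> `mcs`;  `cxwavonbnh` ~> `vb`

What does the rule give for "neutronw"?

rw

Rule — keep one character in every 3, starting at position 2 (positions 2nd, 5th, 8th, ...), then delete the first character.
For "neutronw", step one produces "erw"; step two turns that into "rw".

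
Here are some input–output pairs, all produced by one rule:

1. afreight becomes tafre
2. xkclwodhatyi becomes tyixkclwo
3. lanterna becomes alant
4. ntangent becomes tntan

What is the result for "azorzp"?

azo

The rule is to swap the front and back halves of the string, then delete the first 3 characters.
"azorzp" → "rzpazo" → "azo".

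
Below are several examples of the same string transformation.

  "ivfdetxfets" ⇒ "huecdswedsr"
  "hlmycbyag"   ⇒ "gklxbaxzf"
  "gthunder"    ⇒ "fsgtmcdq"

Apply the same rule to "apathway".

The transformation: shift every letter 1 place backward in the alphabet (wrapping around).
For "apathway" the result is "zozsgvzx".

zozsgvzx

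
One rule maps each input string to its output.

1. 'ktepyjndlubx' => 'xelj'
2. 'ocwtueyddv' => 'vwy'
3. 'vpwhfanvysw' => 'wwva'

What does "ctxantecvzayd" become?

dxzt

Each output is the input with this applied: take characters alternately from the front and the back (1st, last, 2nd, 2nd-last, ...), then keep one character in every 3, starting at position 2 (positions 2nd, 5th, 8th, ...).
Applying both steps to "ctxantecvzayd": "cdtyxaaznvtce", then "dxzt".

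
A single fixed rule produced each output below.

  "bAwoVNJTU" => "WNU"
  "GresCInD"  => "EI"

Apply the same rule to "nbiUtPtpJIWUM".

What's happening: keep one character in every 3, starting at position 3 (positions 3rd, 6th, 9th, ...), then convert every letter to uppercase.
Applying both steps to "nbiUtPtpJIWUM": "iPJU", then "IPJU".
(Check on "bAwoVNJTU": → "wNU" → "WNU" ✓)

IPJU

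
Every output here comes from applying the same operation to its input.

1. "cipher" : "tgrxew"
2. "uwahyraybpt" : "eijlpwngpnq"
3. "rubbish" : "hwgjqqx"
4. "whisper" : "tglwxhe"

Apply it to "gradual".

pavgpsj

Each output is the input with this applied: shift every letter 11 places backward in the alphabet (wrapping around), then move the last 2 characters to the front (rotate right by 2).
Starting from "gradual": after the first operation, "vgpsjpa"; after the second, "pavgpsj".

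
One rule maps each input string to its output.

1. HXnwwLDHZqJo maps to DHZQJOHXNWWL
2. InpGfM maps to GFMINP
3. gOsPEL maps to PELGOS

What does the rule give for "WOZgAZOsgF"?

ZOSGFWOZGA

In each case the input is transformed by: swap the front and back halves of the string, then convert every letter to uppercase.
Working it through for "WOZgAZOsgF": intermediate "ZOsgFWOZgA", final "ZOSGFWOZGA".
(Check on "InpGfM": → "GfMInp" → "GFMINP" ✓)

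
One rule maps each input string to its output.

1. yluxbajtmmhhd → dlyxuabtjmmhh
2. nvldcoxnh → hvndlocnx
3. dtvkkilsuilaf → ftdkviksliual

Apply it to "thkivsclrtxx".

xhtiksvlctrx

The rule is to swap each adjacent pair of characters (1↔2, 3↔4, ...), then move the last character to the front.
Applying both steps to "thkivsclrtxx": "htiksvlctrxx", then "xhtiksvlctrx".
(Check on "nvldcoxnh": → "vndlocnxh" → "hvndlocnx" ✓)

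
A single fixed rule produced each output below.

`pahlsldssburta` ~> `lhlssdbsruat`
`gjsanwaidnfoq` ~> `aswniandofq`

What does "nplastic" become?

altsci

What's happening: delete the first 2 characters, then swap each adjacent pair of characters (1↔2, 3↔4, ...).
Applying that to "nplastic" gives "altsci".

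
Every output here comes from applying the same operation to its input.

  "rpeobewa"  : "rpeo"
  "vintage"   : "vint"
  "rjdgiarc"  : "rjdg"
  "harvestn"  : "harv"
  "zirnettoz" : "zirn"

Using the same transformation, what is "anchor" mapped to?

anch

Looking at the pairs, the operation is to keep only the first 4 characters.
Applying that to "anchor" gives "anch".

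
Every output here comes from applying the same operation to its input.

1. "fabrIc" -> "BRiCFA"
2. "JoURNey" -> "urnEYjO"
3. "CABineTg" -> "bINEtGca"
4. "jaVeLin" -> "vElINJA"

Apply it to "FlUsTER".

uSterfL

Looking at the pairs, the operation is to move the first 2 characters to the end (rotate left by 2), then flip the case of every letter.
For "FlUsTER", step one produces "UsTERFl"; step two turns that into "uSterfL".
(Check on "CABineTg": → "BineTgCA" → "bINEtGca" ✓)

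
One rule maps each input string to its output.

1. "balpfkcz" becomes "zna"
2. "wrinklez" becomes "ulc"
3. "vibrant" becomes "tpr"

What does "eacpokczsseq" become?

The rule is to keep one character in every 3, starting at position 1 (positions 1st, 4th, 7th, ...), then shift every letter 2 places backward in the alphabet (wrapping around).
Working it through for "eacpokczsseq": intermediate "epcs", final "cnaq".

cnaq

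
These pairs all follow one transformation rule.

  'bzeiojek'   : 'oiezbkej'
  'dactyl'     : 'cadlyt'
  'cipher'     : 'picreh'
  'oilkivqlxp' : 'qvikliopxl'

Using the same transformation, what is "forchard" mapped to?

The transformation: move the last 3 characters to the front (rotate right by 3), then reverse the string.
Starting from "forchard": after the first operation, "ardforch"; after the second, "hcrofdra".

hcrofdra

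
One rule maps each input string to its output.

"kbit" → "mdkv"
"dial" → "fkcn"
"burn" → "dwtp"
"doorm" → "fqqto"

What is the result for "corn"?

What's happening: shift every letter 2 places forward in the alphabet (wrapping around).
Doing the same to "corn": "eqtp".

eqtp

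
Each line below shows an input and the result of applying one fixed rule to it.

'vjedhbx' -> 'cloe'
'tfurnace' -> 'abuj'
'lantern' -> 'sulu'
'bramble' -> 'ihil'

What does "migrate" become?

tnhl

Each output is the input with this applied: shift every letter 7 places forward in the alphabet (wrapping around), then keep every other character starting from the first (positions 1st, 3rd, 5th, ...).
Starting from "migrate": after the first operation, "tpnyhal"; after the second, "tnhl".
(Check on "bramble": → "iyhtisl" → "ihil" ✓)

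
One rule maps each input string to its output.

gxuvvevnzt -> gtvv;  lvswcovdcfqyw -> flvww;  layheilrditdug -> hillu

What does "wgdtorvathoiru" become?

Rule — keep one character in every 3, starting at position 1 (positions 1st, 4th, 7th, ...), then sort the characters into alphabetical order.
For "wgdtorvathoiru" the result is "hrtvw".

hrtvw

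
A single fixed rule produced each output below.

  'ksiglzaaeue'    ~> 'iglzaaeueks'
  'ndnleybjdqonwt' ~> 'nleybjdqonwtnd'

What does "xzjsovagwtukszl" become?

What's happening: move the first 2 characters to the end (rotate left by 2).
For "xzjsovagwtukszl" the result is "jsovagwtukszlxz".

jsovagwtukszlxz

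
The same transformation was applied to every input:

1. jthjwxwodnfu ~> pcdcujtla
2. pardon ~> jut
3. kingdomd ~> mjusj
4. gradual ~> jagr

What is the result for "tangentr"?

Rule — shift every letter 6 places forward in the alphabet (wrapping around), then delete the first 3 characters.
"tangentr" → "zgtmktzx" → "mktzx".

mktzx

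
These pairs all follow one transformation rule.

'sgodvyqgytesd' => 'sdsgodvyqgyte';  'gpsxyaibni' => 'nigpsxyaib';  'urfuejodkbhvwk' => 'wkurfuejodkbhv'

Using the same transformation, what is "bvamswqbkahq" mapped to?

hqbvamswqbka

The transformation: move the last 2 characters to the front (rotate right by 2).
On "bvamswqbkahq" that produces "hqbvamswqbka".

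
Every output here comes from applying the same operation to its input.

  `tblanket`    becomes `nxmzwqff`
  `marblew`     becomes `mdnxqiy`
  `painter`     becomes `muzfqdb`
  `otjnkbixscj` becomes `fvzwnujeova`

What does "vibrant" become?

undmzfh

The rule is to shift every letter 12 places forward in the alphabet (wrapping around), then move the first character to the end.
For "vibrant", step one produces "hundmzf"; step two turns that into "undmzfh".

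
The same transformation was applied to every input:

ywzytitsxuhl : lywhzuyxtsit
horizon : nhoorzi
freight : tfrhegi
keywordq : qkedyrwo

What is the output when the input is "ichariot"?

The rule is to swap the first and last characters, then take characters alternately from the front and the back (1st, last, 2nd, 2nd-last, ...).
On "ichariot" that produces "ticohiar".

ticohiar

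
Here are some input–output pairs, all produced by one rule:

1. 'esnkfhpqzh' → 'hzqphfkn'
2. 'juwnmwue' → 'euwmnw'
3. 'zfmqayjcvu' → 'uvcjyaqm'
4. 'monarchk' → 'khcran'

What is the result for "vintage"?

Looking at the pairs, the operation is to reverse the string, then delete the last 2 characters.
Working it through for "vintage": intermediate "egatniv", final "egatn".

egatn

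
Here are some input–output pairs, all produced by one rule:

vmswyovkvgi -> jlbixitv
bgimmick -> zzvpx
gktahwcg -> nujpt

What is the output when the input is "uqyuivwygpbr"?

hvijltcoe

The rule is to delete the first 3 characters, then shift every letter 13 places forward in the alphabet (wrapping around) — i.e. ROT13.
Applying both steps to "uqyuivwygpbr": "uivwygpbr", then "hvijltcoe".
(Check on "vmswyovkvgi": → "wyovkvgi" → "jlbixitv" ✓)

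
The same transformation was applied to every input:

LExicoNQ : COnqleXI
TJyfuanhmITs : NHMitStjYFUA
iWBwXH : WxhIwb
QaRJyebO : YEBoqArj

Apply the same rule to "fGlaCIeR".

ciErFgLA

The rule is to swap the front and back halves of the string, then flip the case of every letter.
Applying both steps to "fGlaCIeR": "CIeRfGla", then "ciErFgLA".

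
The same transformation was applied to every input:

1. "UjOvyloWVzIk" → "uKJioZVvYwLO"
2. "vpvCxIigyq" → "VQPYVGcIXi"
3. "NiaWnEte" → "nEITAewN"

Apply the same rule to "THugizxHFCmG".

Rule — flip the case of every letter, then take characters alternately from the front and the back (1st, last, 2nd, 2nd-last, ...).
"THugizxHFCmG" → "thUGIZXhfcMg" → "tghMUcGfIhZX".

tghMUcGfIhZX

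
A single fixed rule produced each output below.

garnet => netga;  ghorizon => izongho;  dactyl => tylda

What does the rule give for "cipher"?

What's happening: swap the front and back halves of the string, then delete the last character.
Applying that to "cipher" gives "herci".

herci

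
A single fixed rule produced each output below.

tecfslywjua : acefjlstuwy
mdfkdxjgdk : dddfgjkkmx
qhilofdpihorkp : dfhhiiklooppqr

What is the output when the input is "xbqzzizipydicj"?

Rule — sort the characters into alphabetical order.
"xbqzzizipydicj" → "bcdiiijpqxyzzz".

bcdiiijpqxyzzz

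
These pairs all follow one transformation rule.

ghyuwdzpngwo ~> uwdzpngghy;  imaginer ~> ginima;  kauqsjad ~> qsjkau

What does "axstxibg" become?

What's happening: delete the last 2 characters, then move the first 3 characters to the end (rotate left by 3).
"axstxibg" → "txiaxs".

txiaxs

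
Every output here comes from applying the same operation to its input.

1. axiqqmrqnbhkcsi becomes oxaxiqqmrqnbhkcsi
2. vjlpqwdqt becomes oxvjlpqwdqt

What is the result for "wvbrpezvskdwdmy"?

oxwvbrpezvskdwdmy

The pattern: prepend "ox".
So "wvbrpezvskdwdmy" becomes "oxwvbrpezvskdwdmy".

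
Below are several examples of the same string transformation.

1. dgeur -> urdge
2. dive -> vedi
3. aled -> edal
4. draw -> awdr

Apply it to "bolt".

ltbo

The transformation: move the last 2 characters to the front (rotate right by 2).
Applying that to "bolt" gives "ltbo".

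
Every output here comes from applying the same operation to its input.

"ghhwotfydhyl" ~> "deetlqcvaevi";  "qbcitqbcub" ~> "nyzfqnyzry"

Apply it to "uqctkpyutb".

The rule is to shift every letter 3 places backward in the alphabet (wrapping around).
Doing the same to "uqctkpyutb": "rnzqhmvrqy".

rnzqhmvrqy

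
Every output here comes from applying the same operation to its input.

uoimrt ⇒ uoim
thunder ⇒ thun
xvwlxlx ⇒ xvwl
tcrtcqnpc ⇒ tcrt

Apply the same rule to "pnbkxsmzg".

Looking at the pairs, the operation is to keep only the first 4 characters.
For "pnbkxsmzg" the result is "pnbk".

pnbk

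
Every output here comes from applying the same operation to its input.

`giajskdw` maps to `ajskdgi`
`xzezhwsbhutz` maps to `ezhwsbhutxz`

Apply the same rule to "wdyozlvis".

In each case the input is transformed by: delete the last character, then move the first 2 characters to the end (rotate left by 2).
"wdyozlvis" → "wdyozlvi" → "yozlviwd".

yozlviwd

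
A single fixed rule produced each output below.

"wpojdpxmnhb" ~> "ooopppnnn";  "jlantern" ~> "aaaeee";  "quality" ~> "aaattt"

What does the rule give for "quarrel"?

aaaeee

The transformation: keep one character in every 3, starting at position 3 (positions 3rd, 6th, 9th, ...), then repeat every character 3 times.
Applying both steps to "quarrel": "ae", then "aaaeee".
(Check on "jlantern": → "ae" → "aaaeee" ✓)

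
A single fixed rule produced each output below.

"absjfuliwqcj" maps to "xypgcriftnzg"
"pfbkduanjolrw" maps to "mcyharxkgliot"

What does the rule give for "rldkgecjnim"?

oiahdbzgkfj

The rule is to shift every letter 3 places backward in the alphabet (wrapping around).
For "rldkgecjnim" the result is "oiahdbzgkfj".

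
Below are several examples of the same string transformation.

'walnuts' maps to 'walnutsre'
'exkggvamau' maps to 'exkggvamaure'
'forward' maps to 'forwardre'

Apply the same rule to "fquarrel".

Rule — append "re".
Applying that to "fquarrel" gives "fquarrelre".

fquarrelre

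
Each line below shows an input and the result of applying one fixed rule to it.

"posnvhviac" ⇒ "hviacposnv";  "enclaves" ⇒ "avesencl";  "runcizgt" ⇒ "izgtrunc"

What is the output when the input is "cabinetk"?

In each case the input is transformed by: swap the front and back halves of the string.
On "cabinetk" that produces "netkcabi".

netkcabi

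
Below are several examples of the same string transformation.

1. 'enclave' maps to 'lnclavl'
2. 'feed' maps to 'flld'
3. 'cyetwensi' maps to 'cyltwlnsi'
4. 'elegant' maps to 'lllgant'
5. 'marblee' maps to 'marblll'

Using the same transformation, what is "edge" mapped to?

Looking at the pairs, the operation is to replace every "e" with "l".
"edge" → "ldgl".

ldgl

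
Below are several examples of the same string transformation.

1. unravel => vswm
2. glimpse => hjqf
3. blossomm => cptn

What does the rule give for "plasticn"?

Rule — keep every other character starting from the first (positions 1st, 3rd, 5th, ...), then shift every letter 1 place forward in the alphabet (wrapping around).
"plasticn" → "patc" → "qbud".

qbud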